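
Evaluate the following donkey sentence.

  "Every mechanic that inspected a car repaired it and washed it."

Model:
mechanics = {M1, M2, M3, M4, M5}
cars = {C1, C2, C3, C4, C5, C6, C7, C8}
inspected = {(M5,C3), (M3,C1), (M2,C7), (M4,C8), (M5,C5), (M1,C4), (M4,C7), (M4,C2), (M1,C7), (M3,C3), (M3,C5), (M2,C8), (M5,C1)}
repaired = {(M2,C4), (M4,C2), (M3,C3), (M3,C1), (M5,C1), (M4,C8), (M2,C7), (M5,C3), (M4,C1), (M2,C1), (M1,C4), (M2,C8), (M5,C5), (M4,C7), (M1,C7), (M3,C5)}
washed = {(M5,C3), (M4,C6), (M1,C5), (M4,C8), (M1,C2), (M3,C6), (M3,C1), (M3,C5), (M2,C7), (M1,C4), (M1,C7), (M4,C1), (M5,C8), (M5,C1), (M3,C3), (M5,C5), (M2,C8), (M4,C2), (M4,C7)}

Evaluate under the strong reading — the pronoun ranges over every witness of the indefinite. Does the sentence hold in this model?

True

"it" takes "a car" as antecedent — a donkey pronoun bound across the clause boundary.
Strong reading: for every (m,c) with inspected(m,c), repaired(m,c) ∧ washed(m,c).
Restrictor pairs: (M1,C4) ✓  (M1,C7) ✓  (M2,C7) ✓  (M2,C8) ✓  (M3,C1) ✓  (M3,C3) ✓  (M3,C5) ✓  (M4,C2) ✓  (M4,C7) ✓  (M4,C8) ✓  (M5,C1) ✓  (M5,C3) ✓  (M5,C5) ✓
Every restrictor pair satisfies the scope.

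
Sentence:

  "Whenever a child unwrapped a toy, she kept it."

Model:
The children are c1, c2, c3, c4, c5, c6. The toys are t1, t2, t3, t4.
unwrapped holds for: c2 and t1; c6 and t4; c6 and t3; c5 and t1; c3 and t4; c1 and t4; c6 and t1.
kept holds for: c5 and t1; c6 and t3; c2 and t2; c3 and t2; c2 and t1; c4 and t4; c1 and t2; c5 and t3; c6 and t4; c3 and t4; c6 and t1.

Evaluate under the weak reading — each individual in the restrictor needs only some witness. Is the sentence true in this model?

False

"it" takes "a toy" as antecedent — a donkey pronoun bound across the clause boundary.
Weak reading: every child c with some unwrapped-toy has at least one unwrapped-toy t such that kept(c,t).
Per child: c1:✗  c2:✓  c3:✓  c5:✓  c6:✓
c1 has no witness among its unwrapped-toys.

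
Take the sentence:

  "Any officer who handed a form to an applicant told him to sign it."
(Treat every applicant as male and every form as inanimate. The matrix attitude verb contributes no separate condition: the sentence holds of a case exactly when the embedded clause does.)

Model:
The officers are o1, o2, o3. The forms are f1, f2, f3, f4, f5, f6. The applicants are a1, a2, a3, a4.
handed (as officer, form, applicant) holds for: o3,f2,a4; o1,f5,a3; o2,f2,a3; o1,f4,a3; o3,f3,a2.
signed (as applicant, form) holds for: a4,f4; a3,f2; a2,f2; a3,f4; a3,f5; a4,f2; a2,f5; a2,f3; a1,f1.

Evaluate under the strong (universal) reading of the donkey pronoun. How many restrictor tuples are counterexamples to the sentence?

"him" takes "an applicant" as antecedent and "it" takes "a form"; both are donkey pronouns co-varying with the restrictor.
Strong reading: for every (o,f,a) with handed(o,f,a), signed(a,f).
Restrictor triples: (o1,f4,a3)→signed(a3,f4) ✓  (o1,f5,a3)→signed(a3,f5) ✓  (o2,f2,a3)→signed(a3,f2) ✓  (o3,f2,a4)→signed(a4,f2) ✓  (o3,f3,a2)→signed(a2,f3) ✓
Counterexamples (restrictor triples failing the scope): 0.

0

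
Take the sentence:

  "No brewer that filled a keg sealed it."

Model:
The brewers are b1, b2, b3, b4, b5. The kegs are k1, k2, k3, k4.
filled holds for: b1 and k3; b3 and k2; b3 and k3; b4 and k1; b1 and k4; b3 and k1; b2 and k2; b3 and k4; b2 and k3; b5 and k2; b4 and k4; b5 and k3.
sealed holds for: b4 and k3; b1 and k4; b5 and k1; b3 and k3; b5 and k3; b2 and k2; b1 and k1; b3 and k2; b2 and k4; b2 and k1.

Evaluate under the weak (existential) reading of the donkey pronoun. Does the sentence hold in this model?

False

"it" takes "a keg" as antecedent — a donkey pronoun bound across the clause boundary.
Truth condition: for no (b,k) with filled(b,k) does sealed(b,k) hold.
Restrictor pairs — does the scope hold? (b1,k3):fails  (b1,k4):holds  (b2,k2):holds  (b2,k3):fails  (b3,k1):fails  (b3,k2):holds  (b3,k3):holds  (b3,k4):fails  (b4,k1):fails  (b4,k4):fails  (b5,k2):fails  (b5,k3):holds
Scope holds for 5 pair(s), so the sentence is false.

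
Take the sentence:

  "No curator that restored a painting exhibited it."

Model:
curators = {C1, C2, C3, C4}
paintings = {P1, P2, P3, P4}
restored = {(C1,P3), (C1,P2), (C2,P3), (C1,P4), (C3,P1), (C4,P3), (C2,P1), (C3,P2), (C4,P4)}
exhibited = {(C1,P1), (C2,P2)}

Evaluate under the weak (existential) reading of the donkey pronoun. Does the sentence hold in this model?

True

"it" takes "a painting" as antecedent — a donkey pronoun bound across the clause boundary.
Truth condition: for no (c,p) with restored(c,p) does exhibited(c,p) hold.
Restrictor pairs — does the scope hold? (C1,P2):fails  (C1,P3):fails  (C1,P4):fails  (C2,P1):fails  (C2,P3):fails  (C3,P1):fails  (C3,P2):fails  (C4,P3):fails  (C4,P4):fails
Scope holds for no restrictor pair, so the sentence is true.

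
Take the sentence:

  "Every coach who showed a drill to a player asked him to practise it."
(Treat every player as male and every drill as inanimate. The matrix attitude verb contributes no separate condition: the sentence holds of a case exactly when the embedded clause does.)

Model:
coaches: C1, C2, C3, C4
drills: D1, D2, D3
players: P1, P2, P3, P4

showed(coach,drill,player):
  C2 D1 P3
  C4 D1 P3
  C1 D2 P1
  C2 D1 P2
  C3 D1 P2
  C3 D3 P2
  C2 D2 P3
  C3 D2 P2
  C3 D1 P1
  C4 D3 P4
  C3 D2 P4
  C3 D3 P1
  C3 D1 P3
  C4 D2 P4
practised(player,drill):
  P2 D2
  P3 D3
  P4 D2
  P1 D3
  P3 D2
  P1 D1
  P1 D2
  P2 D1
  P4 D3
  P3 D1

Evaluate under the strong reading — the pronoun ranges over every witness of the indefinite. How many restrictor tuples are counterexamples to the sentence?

1

"him" takes "a player" as antecedent and "it" takes "a drill"; both are donkey pronouns co-varying with the restrictor.
Strong reading: for every (c,d,p) with showed(c,d,p), practised(p,d).
Restrictor triples: (C1,D2,P1)→practised(P1,D2) ✓  (C2,D1,P2)→practised(P2,D1) ✓  (C2,D1,P3)→practised(P3,D1) ✓  (C2,D2,P3)→practised(P3,D2) ✓  (C3,D1,P1)→practised(P1,D1) ✓  (C3,D1,P2)→practised(P2,D1) ✓  (C3,D1,P3)→practised(P3,D1) ✓  (C3,D2,P2)→practised(P2,D2) ✓  (C3,D2,P4)→practised(P4,D2) ✓  (C3,D3,P1)→practised(P1,D3) ✓  (C3,D3,P2)→practised(P2,D3) ✗  (C4,D1,P3)→practised(P3,D1) ✓  (C4,D2,P4)→practised(P4,D2) ✓  (C4,D3,P4)→practised(P4,D3) ✓
Counterexamples (restrictor triples failing the scope): 1.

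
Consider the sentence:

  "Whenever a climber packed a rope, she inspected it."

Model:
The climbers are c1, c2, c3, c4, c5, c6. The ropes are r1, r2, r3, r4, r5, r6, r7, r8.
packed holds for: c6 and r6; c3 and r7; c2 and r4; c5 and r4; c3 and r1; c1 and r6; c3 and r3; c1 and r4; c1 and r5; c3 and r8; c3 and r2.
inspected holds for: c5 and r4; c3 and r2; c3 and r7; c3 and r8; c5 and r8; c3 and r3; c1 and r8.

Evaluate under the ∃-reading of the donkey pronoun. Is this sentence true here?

False

"it" takes "a rope" as antecedent — a donkey pronoun bound across the clause boundary.
Weak reading: every climber c with some packed-rope has at least one packed-rope r such that inspected(c,r).
Per climber: c1:✗  c2:✗  c3:✓  c5:✓  c6:✗
c1 has no witness among its packed-ropes.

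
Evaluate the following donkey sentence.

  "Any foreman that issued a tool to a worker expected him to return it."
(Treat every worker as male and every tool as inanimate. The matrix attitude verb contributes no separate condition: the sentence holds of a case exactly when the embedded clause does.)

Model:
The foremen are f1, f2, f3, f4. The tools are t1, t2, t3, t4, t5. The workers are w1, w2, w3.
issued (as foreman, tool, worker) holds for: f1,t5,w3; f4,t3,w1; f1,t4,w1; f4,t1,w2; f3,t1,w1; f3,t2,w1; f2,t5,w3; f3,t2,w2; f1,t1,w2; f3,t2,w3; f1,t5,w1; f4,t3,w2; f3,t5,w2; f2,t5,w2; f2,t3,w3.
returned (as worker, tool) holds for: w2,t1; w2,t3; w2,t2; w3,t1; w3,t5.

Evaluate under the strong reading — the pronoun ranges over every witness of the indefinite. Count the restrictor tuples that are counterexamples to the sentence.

"him" takes "a worker" as antecedent and "it" takes "a tool"; both are donkey pronouns co-varying with the restrictor.
Strong reading: for every (f,t,w) with issued(f,t,w), returned(w,t).
Restrictor triples: (f1,t1,w2)→returned(w2,t1) ✓  (f1,t4,w1)→returned(w1,t4) ✗  (f1,t5,w1)→returned(w1,t5) ✗  (f1,t5,w3)→returned(w3,t5) ✓  (f2,t3,w3)→returned(w3,t3) ✗  (f2,t5,w2)→returned(w2,t5) ✗  (f2,t5,w3)→returned(w3,t5) ✓  (f3,t1,w1)→returned(w1,t1) ✗  (f3,t2,w1)→returned(w1,t2) ✗  (f3,t2,w2)→returned(w2,t2) ✓  (f3,t2,w3)→returned(w3,t2) ✗  (f3,t5,w2)→returned(w2,t5) ✗  (f4,t1,w2)→returned(w2,t1) ✓  (f4,t3,w1)→returned(w1,t3) ✗  (f4,t3,w2)→returned(w2,t3) ✓
Counterexamples (restrictor triples failing the scope): 9.

9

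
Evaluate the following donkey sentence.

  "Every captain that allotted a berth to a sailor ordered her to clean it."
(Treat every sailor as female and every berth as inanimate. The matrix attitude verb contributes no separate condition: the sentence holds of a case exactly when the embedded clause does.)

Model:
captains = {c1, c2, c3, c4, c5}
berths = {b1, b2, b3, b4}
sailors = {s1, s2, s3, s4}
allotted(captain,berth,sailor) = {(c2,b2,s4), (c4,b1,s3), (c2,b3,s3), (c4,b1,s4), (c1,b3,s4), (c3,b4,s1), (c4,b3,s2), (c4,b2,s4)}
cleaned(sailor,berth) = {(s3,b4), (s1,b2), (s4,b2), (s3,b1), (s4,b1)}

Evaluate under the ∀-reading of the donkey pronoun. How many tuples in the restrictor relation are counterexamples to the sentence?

4

"her" takes "a sailor" as antecedent and "it" takes "a berth"; both are donkey pronouns co-varying with the restrictor.
Strong reading: for every (c,b,s) with allotted(c,b,s), cleaned(s,b).
Restrictor triples: (c1,b3,s4)→cleaned(s4,b3) ✗  (c2,b2,s4)→cleaned(s4,b2) ✓  (c2,b3,s3)→cleaned(s3,b3) ✗  (c3,b4,s1)→cleaned(s1,b4) ✗  (c4,b1,s3)→cleaned(s3,b1) ✓  (c4,b1,s4)→cleaned(s4,b1) ✓  (c4,b2,s4)→cleaned(s4,b2) ✓  (c4,b3,s2)→cleaned(s2,b3) ✗
Counterexamples (restrictor triples failing the scope): 4.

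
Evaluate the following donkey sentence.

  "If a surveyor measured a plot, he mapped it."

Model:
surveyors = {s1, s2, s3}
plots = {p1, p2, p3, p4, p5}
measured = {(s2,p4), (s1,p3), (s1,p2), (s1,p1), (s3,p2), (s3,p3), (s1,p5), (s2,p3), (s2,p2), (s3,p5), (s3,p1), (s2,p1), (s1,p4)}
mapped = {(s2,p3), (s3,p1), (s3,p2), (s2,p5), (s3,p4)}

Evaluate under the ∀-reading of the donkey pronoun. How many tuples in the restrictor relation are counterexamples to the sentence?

"it" takes "a plot" as antecedent — a donkey pronoun bound across the clause boundary.
Strong reading: for every (s,p) with measured(s,p), mapped(s,p).
Restrictor pairs: (s1,p1) ✗  (s1,p2) ✗  (s1,p3) ✗  (s1,p4) ✗  (s1,p5) ✗  (s2,p1) ✗  (s2,p2) ✗  (s2,p3) ✓  (s2,p4) ✗  (s3,p1) ✓  (s3,p2) ✓  (s3,p3) ✗  (s3,p5) ✗
Counterexamples (restrictor pairs failing the scope): 10.

10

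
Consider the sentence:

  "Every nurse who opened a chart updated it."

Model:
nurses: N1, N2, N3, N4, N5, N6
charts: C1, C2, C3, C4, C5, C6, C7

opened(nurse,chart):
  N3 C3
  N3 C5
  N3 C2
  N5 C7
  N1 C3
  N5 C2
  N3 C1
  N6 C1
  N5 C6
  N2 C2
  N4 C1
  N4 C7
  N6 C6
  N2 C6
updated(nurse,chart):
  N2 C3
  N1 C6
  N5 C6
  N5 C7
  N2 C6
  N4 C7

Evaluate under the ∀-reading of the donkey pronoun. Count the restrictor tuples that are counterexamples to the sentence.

"it" takes "a chart" as antecedent — a donkey pronoun bound across the clause boundary.
Strong reading: for every (n,c) with opened(n,c), updated(n,c).
Restrictor pairs: (N1,C3) ✗  (N2,C2) ✗  (N2,C6) ✓  (N3,C1) ✗  (N3,C2) ✗  (N3,C3) ✗  (N3,C5) ✗  (N4,C1) ✗  (N4,C7) ✓  (N5,C2) ✗  (N5,C6) ✓  (N5,C7) ✓  (N6,C1) ✗  (N6,C6) ✗
Counterexamples (restrictor pairs failing the scope): 10.

10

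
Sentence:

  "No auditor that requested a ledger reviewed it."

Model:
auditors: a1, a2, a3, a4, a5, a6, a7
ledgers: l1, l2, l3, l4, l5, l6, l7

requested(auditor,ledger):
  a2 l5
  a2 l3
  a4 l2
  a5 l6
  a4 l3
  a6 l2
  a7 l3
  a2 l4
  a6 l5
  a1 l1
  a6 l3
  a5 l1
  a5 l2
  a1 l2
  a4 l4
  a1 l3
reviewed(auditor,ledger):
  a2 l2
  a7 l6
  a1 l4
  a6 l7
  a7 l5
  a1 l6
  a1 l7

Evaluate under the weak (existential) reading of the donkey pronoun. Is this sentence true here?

True

"it" takes "a ledger" as antecedent — a donkey pronoun bound across the clause boundary.
Truth condition: for no (a,l) with requested(a,l) does reviewed(a,l) hold.
Restrictor pairs — does the scope hold? (a1,l1):fails  (a1,l2):fails  (a1,l3):fails  (a2,l3):fails  (a2,l4):fails  (a2,l5):fails  (a4,l2):fails  (a4,l3):fails  (a4,l4):fails  (a5,l1):fails  (a5,l2):fails  (a5,l6):fails  (a6,l2):fails  (a6,l3):fails  (a6,l5):fails  (a7,l3):fails
Scope holds for no restrictor pair, so the sentence is true.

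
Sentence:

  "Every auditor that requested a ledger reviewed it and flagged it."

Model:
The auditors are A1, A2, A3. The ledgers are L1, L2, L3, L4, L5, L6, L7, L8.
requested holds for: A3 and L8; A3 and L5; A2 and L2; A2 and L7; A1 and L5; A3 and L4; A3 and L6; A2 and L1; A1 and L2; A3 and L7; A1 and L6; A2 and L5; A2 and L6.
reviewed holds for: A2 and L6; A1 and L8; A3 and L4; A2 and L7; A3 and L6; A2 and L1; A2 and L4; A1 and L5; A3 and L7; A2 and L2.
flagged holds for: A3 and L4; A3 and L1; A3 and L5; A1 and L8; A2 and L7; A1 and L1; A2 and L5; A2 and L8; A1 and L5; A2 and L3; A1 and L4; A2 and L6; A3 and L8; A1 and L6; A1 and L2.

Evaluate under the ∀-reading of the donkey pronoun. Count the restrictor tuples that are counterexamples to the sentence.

"it" takes "a ledger" as antecedent — a donkey pronoun bound across the clause boundary.
Strong reading: for every (a,l) with requested(a,l), reviewed(a,l) ∧ flagged(a,l).
Restrictor pairs: (A1,L2) ✗  (A1,L5) ✓  (A1,L6) ✗  (A2,L1) ✗  (A2,L2) ✗  (A2,L5) ✗  (A2,L6) ✓  (A2,L7) ✓  (A3,L4) ✓  (A3,L5) ✗  (A3,L6) ✗  (A3,L7) ✗  (A3,L8) ✗
Counterexamples (restrictor pairs failing the scope): 9.

9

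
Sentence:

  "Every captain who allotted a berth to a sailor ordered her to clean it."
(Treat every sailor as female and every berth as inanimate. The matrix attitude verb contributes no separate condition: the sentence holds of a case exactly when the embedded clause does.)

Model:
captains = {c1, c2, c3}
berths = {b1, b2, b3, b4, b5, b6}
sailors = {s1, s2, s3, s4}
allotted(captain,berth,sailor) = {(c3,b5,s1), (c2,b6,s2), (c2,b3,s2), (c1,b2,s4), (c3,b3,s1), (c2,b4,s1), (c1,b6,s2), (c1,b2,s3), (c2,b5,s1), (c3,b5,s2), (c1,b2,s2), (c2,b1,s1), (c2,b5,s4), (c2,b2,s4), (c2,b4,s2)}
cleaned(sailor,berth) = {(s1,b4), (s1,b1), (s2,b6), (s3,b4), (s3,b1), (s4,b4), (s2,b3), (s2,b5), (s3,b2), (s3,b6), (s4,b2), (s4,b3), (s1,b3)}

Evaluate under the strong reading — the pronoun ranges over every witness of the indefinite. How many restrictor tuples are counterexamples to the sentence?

"her" takes "a sailor" as antecedent and "it" takes "a berth"; both are donkey pronouns co-varying with the restrictor.
Strong reading: for every (c,b,s) with allotted(c,b,s), cleaned(s,b).
Restrictor triples: (c1,b2,s2)→cleaned(s2,b2) ✗  (c1,b2,s3)→cleaned(s3,b2) ✓  (c1,b2,s4)→cleaned(s4,b2) ✓  (c1,b6,s2)→cleaned(s2,b6) ✓  (c2,b1,s1)→cleaned(s1,b1) ✓  (c2,b2,s4)→cleaned(s4,b2) ✓  (c2,b3,s2)→cleaned(s2,b3) ✓  (c2,b4,s1)→cleaned(s1,b4) ✓  (c2,b4,s2)→cleaned(s2,b4) ✗  (c2,b5,s1)→cleaned(s1,b5) ✗  (c2,b5,s4)→cleaned(s4,b5) ✗  (c2,b6,s2)→cleaned(s2,b6) ✓  (c3,b3,s1)→cleaned(s1,b3) ✓  (c3,b5,s1)→cleaned(s1,b5) ✗  (c3,b5,s2)→cleaned(s2,b5) ✓
Counterexamples (restrictor triples failing the scope): 5.

5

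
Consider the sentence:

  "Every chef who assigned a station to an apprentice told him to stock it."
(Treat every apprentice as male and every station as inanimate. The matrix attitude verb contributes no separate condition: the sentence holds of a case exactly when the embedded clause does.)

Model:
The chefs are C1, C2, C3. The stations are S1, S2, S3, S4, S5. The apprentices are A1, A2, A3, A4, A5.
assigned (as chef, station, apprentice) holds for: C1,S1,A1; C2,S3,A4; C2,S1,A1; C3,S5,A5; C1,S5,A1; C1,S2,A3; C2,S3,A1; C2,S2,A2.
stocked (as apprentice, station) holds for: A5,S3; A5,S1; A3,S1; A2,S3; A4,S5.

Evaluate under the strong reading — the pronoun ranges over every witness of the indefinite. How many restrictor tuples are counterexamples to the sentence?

"him" takes "an apprentice" as antecedent and "it" takes "a station"; both are donkey pronouns co-varying with the restrictor.
Strong reading: for every (c,s,a) with assigned(c,s,a), stocked(a,s).
Restrictor triples: (C1,S1,A1)→stocked(A1,S1) ✗  (C1,S2,A3)→stocked(A3,S2) ✗  (C1,S5,A1)→stocked(A1,S5) ✗  (C2,S1,A1)→stocked(A1,S1) ✗  (C2,S2,A2)→stocked(A2,S2) ✗  (C2,S3,A1)→stocked(A1,S3) ✗  (C2,S3,A4)→stocked(A4,S3) ✗  (C3,S5,A5)→stocked(A5,S5) ✗
Counterexamples (restrictor triples failing the scope): 8.

8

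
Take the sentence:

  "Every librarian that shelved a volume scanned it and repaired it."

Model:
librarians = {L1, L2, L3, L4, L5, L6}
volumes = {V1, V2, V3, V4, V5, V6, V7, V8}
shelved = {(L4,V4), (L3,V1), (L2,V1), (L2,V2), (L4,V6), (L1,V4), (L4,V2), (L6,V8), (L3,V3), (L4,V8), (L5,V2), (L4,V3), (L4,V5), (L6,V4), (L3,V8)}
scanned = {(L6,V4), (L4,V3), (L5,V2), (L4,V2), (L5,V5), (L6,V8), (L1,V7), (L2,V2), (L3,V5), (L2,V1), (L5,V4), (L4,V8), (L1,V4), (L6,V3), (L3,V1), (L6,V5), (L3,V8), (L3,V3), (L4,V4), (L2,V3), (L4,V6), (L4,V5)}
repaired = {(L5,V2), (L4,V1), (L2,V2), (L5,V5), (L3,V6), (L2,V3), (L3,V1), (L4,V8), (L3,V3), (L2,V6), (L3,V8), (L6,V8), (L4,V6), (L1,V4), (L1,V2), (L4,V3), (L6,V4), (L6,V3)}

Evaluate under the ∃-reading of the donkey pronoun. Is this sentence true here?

"it" takes "a volume" as antecedent — a donkey pronoun bound across the clause boundary.
Weak reading: every librarian l with some shelved-volume has at least one shelved-volume v such that scanned(l,v) ∧ repaired(l,v).
Per librarian: L1:✓  L2:✓  L3:✓  L4:✓  L5:✓  L6:✓
Every librarian in the restrictor has a witness.

True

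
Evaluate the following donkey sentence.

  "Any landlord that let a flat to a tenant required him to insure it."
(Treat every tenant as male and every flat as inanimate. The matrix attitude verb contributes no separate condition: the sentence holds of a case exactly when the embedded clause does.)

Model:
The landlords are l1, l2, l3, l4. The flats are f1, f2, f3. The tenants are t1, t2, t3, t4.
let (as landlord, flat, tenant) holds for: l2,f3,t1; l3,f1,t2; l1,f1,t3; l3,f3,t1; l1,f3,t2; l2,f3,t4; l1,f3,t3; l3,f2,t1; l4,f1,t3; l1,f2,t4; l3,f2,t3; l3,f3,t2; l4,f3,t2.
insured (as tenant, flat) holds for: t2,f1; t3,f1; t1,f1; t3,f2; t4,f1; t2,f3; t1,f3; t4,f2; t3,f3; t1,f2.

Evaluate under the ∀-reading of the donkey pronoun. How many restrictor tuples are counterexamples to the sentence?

1

"him" takes "a tenant" as antecedent and "it" takes "a flat"; both are donkey pronouns co-varying with the restrictor.
Strong reading: for every (l,f,t) with let(l,f,t), insured(t,f).
Restrictor triples: (l1,f1,t3)→insured(t3,f1) ✓  (l1,f2,t4)→insured(t4,f2) ✓  (l1,f3,t2)→insured(t2,f3) ✓  (l1,f3,t3)→insured(t3,f3) ✓  (l2,f3,t1)→insured(t1,f3) ✓  (l2,f3,t4)→insured(t4,f3) ✗  (l3,f1,t2)→insured(t2,f1) ✓  (l3,f2,t1)→insured(t1,f2) ✓  (l3,f2,t3)→insured(t3,f2) ✓  (l3,f3,t1)→insured(t1,f3) ✓  (l3,f3,t2)→insured(t2,f3) ✓  (l4,f1,t3)→insured(t3,f1) ✓  (l4,f3,t2)→insured(t2,f3) ✓
Counterexamples (restrictor triples failing the scope): 1.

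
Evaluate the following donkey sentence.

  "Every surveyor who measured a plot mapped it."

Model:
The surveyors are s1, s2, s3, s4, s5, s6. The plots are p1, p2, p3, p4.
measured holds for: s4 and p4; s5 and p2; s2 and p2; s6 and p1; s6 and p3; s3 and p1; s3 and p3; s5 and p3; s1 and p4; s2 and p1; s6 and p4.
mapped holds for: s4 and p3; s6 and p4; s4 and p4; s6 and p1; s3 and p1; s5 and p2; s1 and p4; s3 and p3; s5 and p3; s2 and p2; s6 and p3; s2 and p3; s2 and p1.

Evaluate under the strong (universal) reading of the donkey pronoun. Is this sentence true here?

"it" takes "a plot" as antecedent — a donkey pronoun bound across the clause boundary.
Strong reading: for every (s,p) with measured(s,p), mapped(s,p).
Restrictor pairs: (s1,p4) ✓  (s2,p1) ✓  (s2,p2) ✓  (s3,p1) ✓  (s3,p3) ✓  (s4,p4) ✓  (s5,p2) ✓  (s5,p3) ✓  (s6,p1) ✓  (s6,p3) ✓  (s6,p4) ✓
Every restrictor pair satisfies the scope.

True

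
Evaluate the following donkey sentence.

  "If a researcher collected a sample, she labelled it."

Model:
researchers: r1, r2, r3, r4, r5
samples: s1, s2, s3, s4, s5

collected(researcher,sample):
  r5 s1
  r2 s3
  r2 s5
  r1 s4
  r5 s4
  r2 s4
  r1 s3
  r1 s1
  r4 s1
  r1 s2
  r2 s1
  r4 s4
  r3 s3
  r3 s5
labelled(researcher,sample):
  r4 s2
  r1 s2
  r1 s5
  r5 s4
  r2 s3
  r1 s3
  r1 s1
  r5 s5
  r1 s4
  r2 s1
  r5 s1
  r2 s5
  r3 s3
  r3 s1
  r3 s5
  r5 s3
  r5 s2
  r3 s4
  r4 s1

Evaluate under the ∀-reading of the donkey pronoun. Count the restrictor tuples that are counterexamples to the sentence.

"it" takes "a sample" as antecedent — a donkey pronoun bound across the clause boundary.
Strong reading: for every (r,s) with collected(r,s), labelled(r,s).
Restrictor pairs: (r1,s1) ✓  (r1,s2) ✓  (r1,s3) ✓  (r1,s4) ✓  (r2,s1) ✓  (r2,s3) ✓  (r2,s4) ✗  (r2,s5) ✓  (r3,s3) ✓  (r3,s5) ✓  (r4,s1) ✓  (r4,s4) ✗  (r5,s1) ✓  (r5,s4) ✓
Counterexamples (restrictor pairs failing the scope): 2.

2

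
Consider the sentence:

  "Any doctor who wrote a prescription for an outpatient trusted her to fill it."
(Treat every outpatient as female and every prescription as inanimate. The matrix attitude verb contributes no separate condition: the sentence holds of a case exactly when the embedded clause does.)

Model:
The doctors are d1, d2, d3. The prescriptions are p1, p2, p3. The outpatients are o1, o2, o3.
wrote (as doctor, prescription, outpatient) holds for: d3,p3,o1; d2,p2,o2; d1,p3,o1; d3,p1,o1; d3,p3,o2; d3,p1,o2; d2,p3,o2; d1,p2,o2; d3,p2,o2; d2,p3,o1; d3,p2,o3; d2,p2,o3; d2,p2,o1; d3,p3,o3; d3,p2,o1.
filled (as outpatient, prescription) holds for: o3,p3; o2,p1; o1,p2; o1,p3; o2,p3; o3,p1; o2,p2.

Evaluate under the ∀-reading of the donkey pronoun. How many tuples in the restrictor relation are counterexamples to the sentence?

"her" takes "an outpatient" as antecedent and "it" takes "a prescription"; both are donkey pronouns co-varying with the restrictor.
Strong reading: for every (d,p,o) with wrote(d,p,o), filled(o,p).
Restrictor triples: (d1,p2,o2)→filled(o2,p2) ✓  (d1,p3,o1)→filled(o1,p3) ✓  (d2,p2,o1)→filled(o1,p2) ✓  (d2,p2,o2)→filled(o2,p2) ✓  (d2,p2,o3)→filled(o3,p2) ✗  (d2,p3,o1)→filled(o1,p3) ✓  (d2,p3,o2)→filled(o2,p3) ✓  (d3,p1,o1)→filled(o1,p1) ✗  (d3,p1,o2)→filled(o2,p1) ✓  (d3,p2,o1)→filled(o1,p2) ✓  (d3,p2,o2)→filled(o2,p2) ✓  (d3,p2,o3)→filled(o3,p2) ✗  (d3,p3,o1)→filled(o1,p3) ✓  (d3,p3,o2)→filled(o2,p3) ✓  (d3,p3,o3)→filled(o3,p3) ✓
Counterexamples (restrictor triples failing the scope): 3.

3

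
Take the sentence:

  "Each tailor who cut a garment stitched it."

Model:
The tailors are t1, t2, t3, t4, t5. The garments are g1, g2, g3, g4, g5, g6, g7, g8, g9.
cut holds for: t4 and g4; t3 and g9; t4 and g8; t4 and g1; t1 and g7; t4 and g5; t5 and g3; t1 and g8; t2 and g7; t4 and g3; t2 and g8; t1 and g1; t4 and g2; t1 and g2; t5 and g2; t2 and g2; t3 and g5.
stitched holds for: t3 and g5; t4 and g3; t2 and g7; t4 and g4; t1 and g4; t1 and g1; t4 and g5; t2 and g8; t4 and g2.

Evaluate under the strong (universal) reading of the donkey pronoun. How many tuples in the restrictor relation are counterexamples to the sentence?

9

"it" takes "a garment" as antecedent — a donkey pronoun bound across the clause boundary.
Strong reading: for every (t,g) with cut(t,g), stitched(t,g).
Restrictor pairs: (t1,g1) ✓  (t1,g2) ✗  (t1,g7) ✗  (t1,g8) ✗  (t2,g2) ✗  (t2,g7) ✓  (t2,g8) ✓  (t3,g5) ✓  (t3,g9) ✗  (t4,g1) ✗  (t4,g2) ✓  (t4,g3) ✓  (t4,g4) ✓  (t4,g5) ✓  (t4,g8) ✗  (t5,g2) ✗  (t5,g3) ✗
Counterexamples (restrictor pairs failing the scope): 9.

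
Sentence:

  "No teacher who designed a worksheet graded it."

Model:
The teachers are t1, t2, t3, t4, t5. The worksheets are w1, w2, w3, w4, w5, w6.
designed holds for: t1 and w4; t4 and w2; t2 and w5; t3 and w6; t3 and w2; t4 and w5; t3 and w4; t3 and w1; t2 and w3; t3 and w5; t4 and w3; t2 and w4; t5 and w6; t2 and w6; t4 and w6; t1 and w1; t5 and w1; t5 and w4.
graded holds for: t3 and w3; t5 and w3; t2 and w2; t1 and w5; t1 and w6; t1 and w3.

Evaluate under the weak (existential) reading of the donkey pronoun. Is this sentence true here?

"it" takes "a worksheet" as antecedent — a donkey pronoun bound across the clause boundary.
Truth condition: for no (t,w) with designed(t,w) does graded(t,w) hold.
Restrictor pairs — does the scope hold? (t1,w1):fails  (t1,w4):fails  (t2,w3):fails  (t2,w4):fails  (t2,w5):fails  (t2,w6):fails  (t3,w1):fails  (t3,w2):fails  (t3,w4):fails  (t3,w5):fails  (t3,w6):fails  (t4,w2):fails  (t4,w3):fails  (t4,w5):fails  (t4,w6):fails  (t5,w1):fails  (t5,w4):fails  (t5,w6):fails
Scope holds for no restrictor pair, so the sentence is true.

True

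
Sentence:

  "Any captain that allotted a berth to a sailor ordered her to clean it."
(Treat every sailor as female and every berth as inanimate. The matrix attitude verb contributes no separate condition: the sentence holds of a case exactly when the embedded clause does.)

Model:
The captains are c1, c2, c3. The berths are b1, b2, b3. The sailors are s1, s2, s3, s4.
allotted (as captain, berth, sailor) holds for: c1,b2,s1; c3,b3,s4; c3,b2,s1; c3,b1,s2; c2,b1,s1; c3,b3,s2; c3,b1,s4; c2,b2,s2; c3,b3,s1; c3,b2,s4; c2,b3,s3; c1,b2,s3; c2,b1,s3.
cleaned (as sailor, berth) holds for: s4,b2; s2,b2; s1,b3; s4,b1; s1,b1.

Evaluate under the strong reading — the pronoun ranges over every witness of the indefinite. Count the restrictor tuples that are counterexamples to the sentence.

8

"her" takes "a sailor" as antecedent and "it" takes "a berth"; both are donkey pronouns co-varying with the restrictor.
Strong reading: for every (c,b,s) with allotted(c,b,s), cleaned(s,b).
Restrictor triples: (c1,b2,s1)→cleaned(s1,b2) ✗  (c1,b2,s3)→cleaned(s3,b2) ✗  (c2,b1,s1)→cleaned(s1,b1) ✓  (c2,b1,s3)→cleaned(s3,b1) ✗  (c2,b2,s2)→cleaned(s2,b2) ✓  (c2,b3,s3)→cleaned(s3,b3) ✗  (c3,b1,s2)→cleaned(s2,b1) ✗  (c3,b1,s4)→cleaned(s4,b1) ✓  (c3,b2,s1)→cleaned(s1,b2) ✗  (c3,b2,s4)→cleaned(s4,b2) ✓  (c3,b3,s1)→cleaned(s1,b3) ✓  (c3,b3,s2)→cleaned(s2,b3) ✗  (c3,b3,s4)→cleaned(s4,b3) ✗
Counterexamples (restrictor triples failing the scope): 8.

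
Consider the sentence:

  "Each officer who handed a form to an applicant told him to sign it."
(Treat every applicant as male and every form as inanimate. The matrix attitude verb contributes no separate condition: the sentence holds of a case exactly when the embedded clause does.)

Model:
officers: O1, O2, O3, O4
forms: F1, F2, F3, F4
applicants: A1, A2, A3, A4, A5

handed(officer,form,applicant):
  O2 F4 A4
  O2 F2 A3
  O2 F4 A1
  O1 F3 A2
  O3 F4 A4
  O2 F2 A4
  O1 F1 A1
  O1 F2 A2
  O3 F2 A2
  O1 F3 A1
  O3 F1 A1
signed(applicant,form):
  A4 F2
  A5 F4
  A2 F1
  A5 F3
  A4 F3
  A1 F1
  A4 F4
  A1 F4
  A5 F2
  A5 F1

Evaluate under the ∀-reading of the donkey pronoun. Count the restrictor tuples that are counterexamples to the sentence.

"him" takes "an applicant" as antecedent and "it" takes "a form"; both are donkey pronouns co-varying with the restrictor.
Strong reading: for every (o,f,a) with handed(o,f,a), signed(a,f).
Restrictor triples: (O1,F1,A1)→signed(A1,F1) ✓  (O1,F2,A2)→signed(A2,F2) ✗  (O1,F3,A1)→signed(A1,F3) ✗  (O1,F3,A2)→signed(A2,F3) ✗  (O2,F2,A3)→signed(A3,F2) ✗  (O2,F2,A4)→signed(A4,F2) ✓  (O2,F4,A1)→signed(A1,F4) ✓  (O2,F4,A4)→signed(A4,F4) ✓  (O3,F1,A1)→signed(A1,F1) ✓  (O3,F2,A2)→signed(A2,F2) ✗  (O3,F4,A4)→signed(A4,F4) ✓
Counterexamples (restrictor triples failing the scope): 5.

5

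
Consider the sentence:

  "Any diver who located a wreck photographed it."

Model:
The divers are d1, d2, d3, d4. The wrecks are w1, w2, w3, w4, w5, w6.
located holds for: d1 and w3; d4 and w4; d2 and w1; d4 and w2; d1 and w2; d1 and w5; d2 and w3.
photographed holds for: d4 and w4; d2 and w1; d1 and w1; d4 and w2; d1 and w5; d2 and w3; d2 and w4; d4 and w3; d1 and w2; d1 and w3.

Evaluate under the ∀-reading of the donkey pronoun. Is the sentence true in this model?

True

"it" takes "a wreck" as antecedent — a donkey pronoun bound across the clause boundary.
Strong reading: for every (d,w) with located(d,w), photographed(d,w).
Restrictor pairs: (d1,w2) ✓  (d1,w3) ✓  (d1,w5) ✓  (d2,w1) ✓  (d2,w3) ✓  (d4,w2) ✓  (d4,w4) ✓
Every restrictor pair satisfies the scope.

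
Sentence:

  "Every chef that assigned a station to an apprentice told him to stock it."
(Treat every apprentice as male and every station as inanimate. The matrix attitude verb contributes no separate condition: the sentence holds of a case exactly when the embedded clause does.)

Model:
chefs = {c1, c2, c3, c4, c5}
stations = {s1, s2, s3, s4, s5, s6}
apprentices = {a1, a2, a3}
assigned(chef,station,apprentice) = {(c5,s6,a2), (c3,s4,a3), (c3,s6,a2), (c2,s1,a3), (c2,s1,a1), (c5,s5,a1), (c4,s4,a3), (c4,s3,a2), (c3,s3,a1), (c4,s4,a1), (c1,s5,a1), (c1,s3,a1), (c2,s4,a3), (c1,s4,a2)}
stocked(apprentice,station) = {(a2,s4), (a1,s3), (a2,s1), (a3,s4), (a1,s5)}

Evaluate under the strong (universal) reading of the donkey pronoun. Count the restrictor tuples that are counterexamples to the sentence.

"him" takes "an apprentice" as antecedent and "it" takes "a station"; both are donkey pronouns co-varying with the restrictor.
Strong reading: for every (c,s,a) with assigned(c,s,a), stocked(a,s).
Restrictor triples: (c1,s3,a1)→stocked(a1,s3) ✓  (c1,s4,a2)→stocked(a2,s4) ✓  (c1,s5,a1)→stocked(a1,s5) ✓  (c2,s1,a1)→stocked(a1,s1) ✗  (c2,s1,a3)→stocked(a3,s1) ✗  (c2,s4,a3)→stocked(a3,s4) ✓  (c3,s3,a1)→stocked(a1,s3) ✓  (c3,s4,a3)→stocked(a3,s4) ✓  (c3,s6,a2)→stocked(a2,s6) ✗  (c4,s3,a2)→stocked(a2,s3) ✗  (c4,s4,a1)→stocked(a1,s4) ✗  (c4,s4,a3)→stocked(a3,s4) ✓  (c5,s5,a1)→stocked(a1,s5) ✓  (c5,s6,a2)→stocked(a2,s6) ✗
Counterexamples (restrictor triples failing the scope): 6.

6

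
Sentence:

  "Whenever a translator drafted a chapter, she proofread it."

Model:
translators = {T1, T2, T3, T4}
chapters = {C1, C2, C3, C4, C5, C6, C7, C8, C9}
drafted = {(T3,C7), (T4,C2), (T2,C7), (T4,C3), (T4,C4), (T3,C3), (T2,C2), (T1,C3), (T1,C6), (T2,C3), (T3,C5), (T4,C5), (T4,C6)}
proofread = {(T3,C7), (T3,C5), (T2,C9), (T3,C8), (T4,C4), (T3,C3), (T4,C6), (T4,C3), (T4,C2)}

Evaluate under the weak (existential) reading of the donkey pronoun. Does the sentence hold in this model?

"it" takes "a chapter" as antecedent — a donkey pronoun bound across the clause boundary.
Weak reading: every translator t with some drafted-chapter has at least one drafted-chapter c such that proofread(t,c).
Per translator: T1:✗  T2:✗  T3:✓  T4:✓
T1 has no witness among its drafted-chapters.

False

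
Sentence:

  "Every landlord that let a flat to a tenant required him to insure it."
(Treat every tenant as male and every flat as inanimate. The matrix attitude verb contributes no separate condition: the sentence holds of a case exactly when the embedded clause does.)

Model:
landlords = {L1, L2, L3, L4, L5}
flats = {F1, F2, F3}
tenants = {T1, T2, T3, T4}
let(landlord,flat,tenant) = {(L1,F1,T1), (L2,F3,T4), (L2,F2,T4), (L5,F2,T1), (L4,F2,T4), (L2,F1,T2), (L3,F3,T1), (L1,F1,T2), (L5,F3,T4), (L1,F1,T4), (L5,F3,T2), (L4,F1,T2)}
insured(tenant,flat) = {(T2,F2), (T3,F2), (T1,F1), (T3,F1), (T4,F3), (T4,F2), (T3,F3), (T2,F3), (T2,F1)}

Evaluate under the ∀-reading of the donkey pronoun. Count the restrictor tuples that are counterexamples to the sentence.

3

"him" takes "a tenant" as antecedent and "it" takes "a flat"; both are donkey pronouns co-varying with the restrictor.
Strong reading: for every (l,f,t) with let(l,f,t), insured(t,f).
Restrictor triples: (L1,F1,T1)→insured(T1,F1) ✓  (L1,F1,T2)→insured(T2,F1) ✓  (L1,F1,T4)→insured(T4,F1) ✗  (L2,F1,T2)→insured(T2,F1) ✓  (L2,F2,T4)→insured(T4,F2) ✓  (L2,F3,T4)→insured(T4,F3) ✓  (L3,F3,T1)→insured(T1,F3) ✗  (L4,F1,T2)→insured(T2,F1) ✓  (L4,F2,T4)→insured(T4,F2) ✓  (L5,F2,T1)→insured(T1,F2) ✗  (L5,F3,T2)→insured(T2,F3) ✓  (L5,F3,T4)→insured(T4,F3) ✓
Counterexamples (restrictor triples failing the scope): 3.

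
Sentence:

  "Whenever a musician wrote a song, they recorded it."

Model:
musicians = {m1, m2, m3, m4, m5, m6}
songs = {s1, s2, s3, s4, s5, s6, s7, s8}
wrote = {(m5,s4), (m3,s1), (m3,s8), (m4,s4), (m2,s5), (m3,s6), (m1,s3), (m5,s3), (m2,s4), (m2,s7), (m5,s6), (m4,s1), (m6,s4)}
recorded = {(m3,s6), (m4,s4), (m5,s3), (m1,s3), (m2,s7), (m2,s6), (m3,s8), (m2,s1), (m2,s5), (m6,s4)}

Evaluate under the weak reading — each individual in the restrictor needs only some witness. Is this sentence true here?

"it" takes "a song" as antecedent — a donkey pronoun bound across the clause boundary.
Weak reading: every musician m with some wrote-song has at least one wrote-song s such that recorded(m,s).
Per musician: m1:✓  m2:✓  m3:✓  m4:✓  m5:✓  m6:✓
Every musician in the restrictor has a witness.

True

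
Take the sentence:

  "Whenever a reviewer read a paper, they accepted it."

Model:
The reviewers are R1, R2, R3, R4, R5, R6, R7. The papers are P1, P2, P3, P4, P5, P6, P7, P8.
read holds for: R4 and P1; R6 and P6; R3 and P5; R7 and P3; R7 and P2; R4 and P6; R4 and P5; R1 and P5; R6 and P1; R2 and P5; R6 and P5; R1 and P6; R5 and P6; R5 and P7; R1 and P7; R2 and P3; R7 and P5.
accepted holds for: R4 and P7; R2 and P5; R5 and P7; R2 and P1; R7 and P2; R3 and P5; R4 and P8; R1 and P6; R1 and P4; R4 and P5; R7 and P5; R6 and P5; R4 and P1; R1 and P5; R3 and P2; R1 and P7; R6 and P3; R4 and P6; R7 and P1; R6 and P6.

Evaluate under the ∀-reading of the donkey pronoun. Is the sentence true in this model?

"it" takes "a paper" as antecedent — a donkey pronoun bound across the clause boundary.
Strong reading: for every (r,p) with read(r,p), accepted(r,p).
Restrictor pairs: (R1,P5) ✓  (R1,P6) ✓  (R1,P7) ✓  (R2,P3) ✗  (R2,P5) ✓  (R3,P5) ✓  (R4,P1) ✓  (R4,P5) ✓  (R4,P6) ✓  (R5,P6) ✗  (R5,P7) ✓  (R6,P1) ✗  (R6,P5) ✓  (R6,P6) ✓  (R7,P2) ✓  (R7,P3) ✗  (R7,P5) ✓
Counterexample: (R2,P3) is in read but fails the scope.

False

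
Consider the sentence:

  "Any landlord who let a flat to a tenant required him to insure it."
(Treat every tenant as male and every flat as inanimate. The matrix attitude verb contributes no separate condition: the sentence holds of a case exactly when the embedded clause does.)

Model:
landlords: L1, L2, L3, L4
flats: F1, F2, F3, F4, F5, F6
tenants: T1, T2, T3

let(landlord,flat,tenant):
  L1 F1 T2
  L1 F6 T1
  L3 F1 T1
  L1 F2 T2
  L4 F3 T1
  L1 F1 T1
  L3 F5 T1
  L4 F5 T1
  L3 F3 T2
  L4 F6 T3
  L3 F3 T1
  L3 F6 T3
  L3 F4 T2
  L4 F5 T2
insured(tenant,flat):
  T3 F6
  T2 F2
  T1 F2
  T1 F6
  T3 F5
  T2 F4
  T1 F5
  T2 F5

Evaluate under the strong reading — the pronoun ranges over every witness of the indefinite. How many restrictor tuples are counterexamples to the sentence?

6

"him" takes "a tenant" as antecedent and "it" takes "a flat"; both are donkey pronouns co-varying with the restrictor.
Strong reading: for every (l,f,t) with let(l,f,t), insured(t,f).
Restrictor triples: (L1,F1,T1)→insured(T1,F1) ✗  (L1,F1,T2)→insured(T2,F1) ✗  (L1,F2,T2)→insured(T2,F2) ✓  (L1,F6,T1)→insured(T1,F6) ✓  (L3,F1,T1)→insured(T1,F1) ✗  (L3,F3,T1)→insured(T1,F3) ✗  (L3,F3,T2)→insured(T2,F3) ✗  (L3,F4,T2)→insured(T2,F4) ✓  (L3,F5,T1)→insured(T1,F5) ✓  (L3,F6,T3)→insured(T3,F6) ✓  (L4,F3,T1)→insured(T1,F3) ✗  (L4,F5,T1)→insured(T1,F5) ✓  (L4,F5,T2)→insured(T2,F5) ✓  (L4,F6,T3)→insured(T3,F6) ✓
Counterexamples (restrictor triples failing the scope): 6.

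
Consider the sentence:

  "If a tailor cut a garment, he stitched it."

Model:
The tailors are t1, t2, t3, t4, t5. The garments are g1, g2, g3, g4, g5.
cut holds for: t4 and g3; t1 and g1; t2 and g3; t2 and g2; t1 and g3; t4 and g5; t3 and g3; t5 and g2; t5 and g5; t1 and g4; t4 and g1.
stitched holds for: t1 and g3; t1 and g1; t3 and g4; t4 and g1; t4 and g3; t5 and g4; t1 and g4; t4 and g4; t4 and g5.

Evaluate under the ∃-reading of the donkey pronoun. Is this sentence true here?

False

"it" takes "a garment" as antecedent — a donkey pronoun bound across the clause boundary.
Weak reading: every tailor t with some cut-garment has at least one cut-garment g such that stitched(t,g).
Per tailor: t1:✓  t2:✗  t3:✗  t4:✓  t5:✗
t2 has no witness among its cut-garments.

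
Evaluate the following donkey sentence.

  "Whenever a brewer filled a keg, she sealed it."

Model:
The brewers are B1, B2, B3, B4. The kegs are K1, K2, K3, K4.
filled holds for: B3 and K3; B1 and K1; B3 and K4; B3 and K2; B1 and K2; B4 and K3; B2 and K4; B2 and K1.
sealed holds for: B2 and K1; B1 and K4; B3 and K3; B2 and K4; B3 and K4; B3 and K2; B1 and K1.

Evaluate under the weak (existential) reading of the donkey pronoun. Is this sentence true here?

"it" takes "a keg" as antecedent — a donkey pronoun bound across the clause boundary.
Weak reading: every brewer b with some filled-keg has at least one filled-keg k such that sealed(b,k).
Per brewer: B1:✓  B2:✓  B3:✓  B4:✗
B4 has no witness among its filled-kegs.

False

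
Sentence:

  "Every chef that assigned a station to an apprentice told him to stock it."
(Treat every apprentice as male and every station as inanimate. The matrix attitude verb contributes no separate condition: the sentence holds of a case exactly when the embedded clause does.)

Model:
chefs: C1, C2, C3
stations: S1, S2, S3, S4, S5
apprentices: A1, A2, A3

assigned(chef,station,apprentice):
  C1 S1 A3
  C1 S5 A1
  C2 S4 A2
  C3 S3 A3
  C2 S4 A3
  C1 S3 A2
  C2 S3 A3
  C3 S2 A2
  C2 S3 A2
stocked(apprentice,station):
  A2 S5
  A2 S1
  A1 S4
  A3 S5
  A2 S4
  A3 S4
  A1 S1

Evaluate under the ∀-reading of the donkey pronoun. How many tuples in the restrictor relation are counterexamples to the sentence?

"him" takes "an apprentice" as antecedent and "it" takes "a station"; both are donkey pronouns co-varying with the restrictor.
Strong reading: for every (c,s,a) with assigned(c,s,a), stocked(a,s).
Restrictor triples: (C1,S1,A3)→stocked(A3,S1) ✗  (C1,S3,A2)→stocked(A2,S3) ✗  (C1,S5,A1)→stocked(A1,S5) ✗  (C2,S3,A2)→stocked(A2,S3) ✗  (C2,S3,A3)→stocked(A3,S3) ✗  (C2,S4,A2)→stocked(A2,S4) ✓  (C2,S4,A3)→stocked(A3,S4) ✓  (C3,S2,A2)→stocked(A2,S2) ✗  (C3,S3,A3)→stocked(A3,S3) ✗
Counterexamples (restrictor triples failing the scope): 7.

7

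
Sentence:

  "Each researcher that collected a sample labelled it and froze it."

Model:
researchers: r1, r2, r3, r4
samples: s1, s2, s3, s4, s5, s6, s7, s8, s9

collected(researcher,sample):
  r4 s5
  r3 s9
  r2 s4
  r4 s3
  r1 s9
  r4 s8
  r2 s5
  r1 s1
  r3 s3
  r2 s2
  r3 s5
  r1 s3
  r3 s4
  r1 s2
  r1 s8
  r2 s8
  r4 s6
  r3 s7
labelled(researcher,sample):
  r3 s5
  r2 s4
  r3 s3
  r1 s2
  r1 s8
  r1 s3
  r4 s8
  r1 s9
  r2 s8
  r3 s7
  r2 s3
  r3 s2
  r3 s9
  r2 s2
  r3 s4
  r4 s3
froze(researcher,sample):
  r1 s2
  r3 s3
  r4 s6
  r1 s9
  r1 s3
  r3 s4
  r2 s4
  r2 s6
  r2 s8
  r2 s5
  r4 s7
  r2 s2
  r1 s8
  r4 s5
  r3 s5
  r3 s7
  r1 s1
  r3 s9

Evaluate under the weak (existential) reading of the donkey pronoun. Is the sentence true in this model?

"it" takes "a sample" as antecedent — a donkey pronoun bound across the clause boundary.
Weak reading: every researcher r with some collected-sample has at least one collected-sample s such that labelled(r,s) ∧ froze(r,s).
Per researcher: r1:✓  r2:✓  r3:✓  r4:✗
r4 has no witness among its collected-samples.

False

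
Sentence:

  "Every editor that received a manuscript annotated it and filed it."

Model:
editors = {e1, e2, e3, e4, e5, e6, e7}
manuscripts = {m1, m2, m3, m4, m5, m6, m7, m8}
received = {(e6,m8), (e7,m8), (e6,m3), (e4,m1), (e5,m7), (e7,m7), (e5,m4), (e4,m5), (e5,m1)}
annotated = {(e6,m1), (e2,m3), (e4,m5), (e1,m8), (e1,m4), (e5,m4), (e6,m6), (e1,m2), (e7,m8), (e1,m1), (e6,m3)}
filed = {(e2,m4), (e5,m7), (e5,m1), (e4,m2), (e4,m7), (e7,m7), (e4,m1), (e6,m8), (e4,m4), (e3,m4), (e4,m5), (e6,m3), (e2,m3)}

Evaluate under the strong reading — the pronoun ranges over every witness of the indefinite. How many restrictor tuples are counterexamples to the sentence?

"it" takes "a manuscript" as antecedent — a donkey pronoun bound across the clause boundary.
Strong reading: for every (e,m) with received(e,m), annotated(e,m) ∧ filed(e,m).
Restrictor pairs: (e4,m1) ✗  (e4,m5) ✓  (e5,m1) ✗  (e5,m4) ✗  (e5,m7) ✗  (e6,m3) ✓  (e6,m8) ✗  (e7,m7) ✗  (e7,m8) ✗
Counterexamples (restrictor pairs failing the scope): 7.

7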